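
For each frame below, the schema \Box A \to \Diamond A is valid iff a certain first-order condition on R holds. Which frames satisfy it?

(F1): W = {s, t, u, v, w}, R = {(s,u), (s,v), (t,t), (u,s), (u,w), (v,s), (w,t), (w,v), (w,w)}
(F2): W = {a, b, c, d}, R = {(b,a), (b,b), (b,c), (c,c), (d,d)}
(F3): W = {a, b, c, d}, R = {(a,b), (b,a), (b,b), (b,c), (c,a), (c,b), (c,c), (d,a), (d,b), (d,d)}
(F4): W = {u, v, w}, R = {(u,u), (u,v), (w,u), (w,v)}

(F1), (F3)

Frame correspondent (Sahlqvist): \forall x \exists y Rxy — i.e. seriality.
(F1): condition met.
(F2): fails — world a has no successor.
(F3): condition met.
(F4): fails — world v has no successor.
Valid on: (F1), (F3).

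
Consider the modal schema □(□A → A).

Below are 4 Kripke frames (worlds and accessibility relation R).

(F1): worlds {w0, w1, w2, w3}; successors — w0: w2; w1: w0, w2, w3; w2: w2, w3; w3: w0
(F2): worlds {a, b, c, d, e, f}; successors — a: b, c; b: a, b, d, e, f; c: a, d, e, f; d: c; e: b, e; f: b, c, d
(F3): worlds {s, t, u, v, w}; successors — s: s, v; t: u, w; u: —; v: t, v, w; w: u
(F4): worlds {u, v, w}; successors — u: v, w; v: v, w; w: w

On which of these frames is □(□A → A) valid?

The schema corresponds to shift-reflexivity: ∀x ∀y (Rxy → Ryy).
(F1): fails — Rw1w0 but not Rw0w0.
(F2): fails — Rcd but not Rdd.
(F3): fails — Rwu but not Ruu.
(F4): ✓.

(F4)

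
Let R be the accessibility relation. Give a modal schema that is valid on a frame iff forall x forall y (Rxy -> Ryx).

ψ → □◇ψ

This is symmetry; the standard corresponding axiom is B: ψ → □◇ψ.
Suppose ψ→□◇ψ is valid. Take Rxy and set V(ψ)={x}. Then ψ at x, so □◇ψ at x, so ◇ψ at y, so some z with Ryz has ψ; z=x, i.e. Ryx.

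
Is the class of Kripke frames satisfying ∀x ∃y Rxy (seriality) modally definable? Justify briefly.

This is a Sahlqvist condition; the D axiom □r → ◇r defines it.

Definable; □r → ◇r defines it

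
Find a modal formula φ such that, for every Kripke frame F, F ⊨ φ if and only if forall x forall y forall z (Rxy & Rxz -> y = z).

◇p → □p

The condition is partial functionality. The CD schema ◇p → □p defines it.
Suppose ◇p→□p is valid. Take Rxy, Rxz and set V(p)={y}. Then ◇p at x, so □p at x, so p at z, i.e. z=y.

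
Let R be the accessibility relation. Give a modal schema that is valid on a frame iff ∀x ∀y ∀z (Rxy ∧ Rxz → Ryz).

◇s → □◇s

This is the Euclidean property; the standard corresponding axiom is 5: ◇s → □◇s.
Suppose ◇s→□◇s is valid. Take Rxy, Rxz and set V(s)={y}. Then ◇s at x, so □◇s at x, so ◇s at z, so some w with Rzw has s; w=y, i.e. Rzy. By symmetry of the argument, Ryz.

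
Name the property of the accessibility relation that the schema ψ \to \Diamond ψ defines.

This schema is equivalent to the T axiom □ψ → ψ.
Its frame correspondent is reflexivity — \forall x Rxx.

reflexivity: \forall x Rxx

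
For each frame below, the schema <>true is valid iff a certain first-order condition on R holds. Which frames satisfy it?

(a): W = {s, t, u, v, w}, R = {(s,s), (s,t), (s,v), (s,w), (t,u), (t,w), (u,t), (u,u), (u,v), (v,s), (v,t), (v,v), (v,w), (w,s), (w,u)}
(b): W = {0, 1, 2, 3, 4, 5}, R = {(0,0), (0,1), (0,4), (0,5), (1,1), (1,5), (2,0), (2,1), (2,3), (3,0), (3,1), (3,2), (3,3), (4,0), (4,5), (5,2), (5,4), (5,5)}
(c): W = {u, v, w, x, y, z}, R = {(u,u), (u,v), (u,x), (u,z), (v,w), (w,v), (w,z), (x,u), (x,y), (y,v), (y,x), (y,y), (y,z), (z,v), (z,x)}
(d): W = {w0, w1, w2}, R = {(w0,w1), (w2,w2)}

(a), (b), (c)

This is the axiom for seriality; its first-order frame correspondent is forall x exists y Rxy.
(a): holds.
(b): holds.
(c): holds.
(d): fails — world w1 has no successor.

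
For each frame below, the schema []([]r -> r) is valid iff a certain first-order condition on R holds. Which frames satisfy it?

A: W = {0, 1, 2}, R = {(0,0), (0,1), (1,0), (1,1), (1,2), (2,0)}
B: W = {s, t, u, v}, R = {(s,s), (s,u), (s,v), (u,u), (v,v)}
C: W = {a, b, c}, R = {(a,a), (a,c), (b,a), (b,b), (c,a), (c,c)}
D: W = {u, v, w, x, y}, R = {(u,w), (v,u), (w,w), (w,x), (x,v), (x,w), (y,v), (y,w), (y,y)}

B, C

The schema corresponds to shift-reflexivity: forall x forall y (Rxy -> Ryy).
A: fails — R12 but not R22.
B: condition met.
C: condition met.
D: fails — Rwx but not Rxx.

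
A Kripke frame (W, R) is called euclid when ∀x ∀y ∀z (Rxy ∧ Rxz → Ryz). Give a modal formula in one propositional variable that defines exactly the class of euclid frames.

This is the Euclidean property; the standard corresponding axiom is 5: ◇p → □◇p.
Suppose ◇p→□◇p is valid. Take Rxy, Rxz and set V(p)={y}. Then ◇p at x, so □◇p at x, so ◇p at z, so some w with Rzw has p; w=y, i.e. Rzy. By symmetry of the argument, Ryz.

◇p → □◇p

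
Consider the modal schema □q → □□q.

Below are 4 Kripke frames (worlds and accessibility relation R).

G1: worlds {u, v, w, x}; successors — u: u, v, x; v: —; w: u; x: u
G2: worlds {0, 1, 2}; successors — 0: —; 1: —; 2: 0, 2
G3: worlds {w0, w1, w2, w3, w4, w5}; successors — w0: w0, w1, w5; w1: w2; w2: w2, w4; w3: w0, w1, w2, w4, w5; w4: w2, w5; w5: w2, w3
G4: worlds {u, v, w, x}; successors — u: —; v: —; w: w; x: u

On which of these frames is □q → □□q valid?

G2, G4

The schema corresponds to transitivity: ∀x ∀y ∀z (Rxy ∧ Ryz → Rxz).
G1: fails — Rwu and Ruv but not Rwv.
G2: holds.
G3: fails — Rw1w2 and Rw2w4 but not Rw1w4.
G4: holds.
Valid on: G2, G4.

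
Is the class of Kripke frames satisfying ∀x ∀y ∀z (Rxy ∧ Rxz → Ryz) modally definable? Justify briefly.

Yes, by ◇r → □◇r

The condition is the Euclidean property. A defining modal formula is ◇r → □◇r.
Suppose ◇r→□◇r is valid. Take Rxy, Rxz and set V(r)={y}. Then ◇r at x, so □◇r at x, so ◇r at z, so some w with Rzw has r; w=y, i.e. Rzy. By symmetry of the argument, Ryz.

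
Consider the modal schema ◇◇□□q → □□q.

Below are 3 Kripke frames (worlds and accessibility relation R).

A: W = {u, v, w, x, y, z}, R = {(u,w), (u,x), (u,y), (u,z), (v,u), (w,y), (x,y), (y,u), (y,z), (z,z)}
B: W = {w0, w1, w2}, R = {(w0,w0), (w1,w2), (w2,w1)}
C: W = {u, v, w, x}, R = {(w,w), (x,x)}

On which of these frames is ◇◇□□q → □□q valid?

Frame correspondent (Sahlqvist): ∀x ∀y ∀z ((xR²y ∧ xR²z) → ∃w (yR²w ∧ z = w)) — i.e. a generalized confluence (Geach) condition.
A: fails — uR²y, uR²u but no t with yR²t and u=t.
B: condition met.
C: condition met.

B, C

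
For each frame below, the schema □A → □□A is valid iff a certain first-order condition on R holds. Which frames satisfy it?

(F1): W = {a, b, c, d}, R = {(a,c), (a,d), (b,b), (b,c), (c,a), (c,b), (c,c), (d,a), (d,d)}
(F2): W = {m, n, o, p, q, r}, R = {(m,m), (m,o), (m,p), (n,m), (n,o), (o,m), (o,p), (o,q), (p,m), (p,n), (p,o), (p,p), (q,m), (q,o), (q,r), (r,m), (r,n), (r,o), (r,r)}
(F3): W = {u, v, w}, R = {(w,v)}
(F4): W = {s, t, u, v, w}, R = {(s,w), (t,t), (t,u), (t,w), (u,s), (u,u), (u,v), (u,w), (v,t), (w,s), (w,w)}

Frame correspondent (Sahlqvist): ∀x ∀y ∀z (Rxy ∧ Ryz → Rxz) — i.e. transitivity.
(F1): fails — Rbc and Rca but not Rba.
(F2): fails — Rom and Rmo but not Roo.
(F3): condition met.
(F4): fails — Ruv and Rvt but not Rut.
Valid on: (F3).

(F3)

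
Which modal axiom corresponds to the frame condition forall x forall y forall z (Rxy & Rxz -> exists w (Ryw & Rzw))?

◇□ψ → □◇ψ

A defining formula is ◇□ψ → □◇ψ (the .2 axiom).
Suppose ◇□ψ→□◇ψ is valid. Take Rxy, Rxz and set V(ψ)={w : Ryw}. Then □ψ at y so ◇□ψ at x, so □◇ψ at x, so ◇ψ at z, giving w with Rzw and Ryw.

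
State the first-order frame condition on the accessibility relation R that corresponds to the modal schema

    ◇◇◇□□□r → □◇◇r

This is a Sahlqvist (Geach-type) schema ◇^3□^3r → □^1◇^2r.
Minimal-valuation argument: fix x; take any y with xR^3y and any z with xR^1z. Set V(r) to the set of worlds R-reachable from y in exactly 3 steps. Then □^3r holds at y, so the antecedent holds at x; validity forces ◇^2r at z, giving a w with zR^2w and yR^3w.
First-order correspondent: ∀x ∀y ∀z ((xR³y ∧ xRz) → ∃w (yR³w ∧ zR²w)).

∀x ∀y ∀z ((xR³y ∧ xRz) → ∃w (yR³w ∧ zR²w))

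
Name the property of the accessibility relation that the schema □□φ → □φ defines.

Suppose □□φ→□φ is valid. Take Rxy and set V(φ)={w : xR²w}. Then □□φ at x, so □φ at x, so φ at y, i.e. ∃z(Rxz∧Rzy).
Conversely, on a frame with density the schema holds at every world under every valuation.
Frame condition: ∀x ∀y (Rxy → ∃z (Rxz ∧ Rzy)).

density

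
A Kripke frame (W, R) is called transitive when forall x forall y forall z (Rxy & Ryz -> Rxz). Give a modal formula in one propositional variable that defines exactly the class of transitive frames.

□ψ → □□ψ

A defining formula is □ψ → □□ψ (the 4 axiom).
Suppose □ψ→□□ψ is valid. Take Rxy, Ryz and set V(ψ)={w : Rxw}. Then □ψ at x, so □□ψ at x, so □ψ at y, so ψ at z, i.e. Rxz.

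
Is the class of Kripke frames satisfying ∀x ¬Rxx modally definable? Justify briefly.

No — not modally definable

If a class were modally definable it would be closed under surjective bounded morphisms (Goldblatt–Thomason).
The 2-cycle (worlds a,b with a→b→a) is irreflexive, and the map sending every world to a single reflexive point • is a surjective bounded morphism (forth: every edge maps to (•,•); back: every world has a successor). So any modal formula valid on the 2-cycle is also valid on the reflexive point, which is not irreflexive.
So the class is not modally definable.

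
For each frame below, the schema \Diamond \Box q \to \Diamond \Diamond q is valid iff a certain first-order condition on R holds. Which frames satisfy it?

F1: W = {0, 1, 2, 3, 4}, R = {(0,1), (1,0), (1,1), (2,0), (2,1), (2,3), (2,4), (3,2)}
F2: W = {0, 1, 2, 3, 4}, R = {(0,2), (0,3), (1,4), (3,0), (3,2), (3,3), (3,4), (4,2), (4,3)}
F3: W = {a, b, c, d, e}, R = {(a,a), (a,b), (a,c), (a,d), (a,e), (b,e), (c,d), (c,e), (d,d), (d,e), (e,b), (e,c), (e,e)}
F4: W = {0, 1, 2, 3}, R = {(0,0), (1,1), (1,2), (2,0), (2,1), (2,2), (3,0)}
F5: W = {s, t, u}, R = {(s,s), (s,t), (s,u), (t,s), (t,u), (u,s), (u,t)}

This is the axiom for a generalized confluence (Geach) condition; its first-order frame correspondent is \forall x \forall y (xRy \to \exists w (yRw \wedge x R^2 w)).
F1: fails — 2R4 but no w with 4Rw and 2R²w.
F2: fails — 0R2 but no w with 2Rw and 0R²w.
F3: holds.
F4: holds.
F5: holds.
Valid on: F3, F4, F5.

F3, F4, F5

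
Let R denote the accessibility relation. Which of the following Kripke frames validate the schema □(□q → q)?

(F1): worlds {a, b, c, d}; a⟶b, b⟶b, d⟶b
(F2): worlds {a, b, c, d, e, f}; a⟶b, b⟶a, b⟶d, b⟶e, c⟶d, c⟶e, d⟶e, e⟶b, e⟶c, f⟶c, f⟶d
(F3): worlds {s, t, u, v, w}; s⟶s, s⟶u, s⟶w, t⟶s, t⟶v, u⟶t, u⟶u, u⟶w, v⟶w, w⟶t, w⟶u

Frame correspondent (Sahlqvist): ∀x ∀y (Rxy → Ryy) — i.e. shift-reflexivity.
(F1): condition met.
(F2): fails — Reb but not Rbb.
(F3): fails — Rwt but not Rtt.

(F1)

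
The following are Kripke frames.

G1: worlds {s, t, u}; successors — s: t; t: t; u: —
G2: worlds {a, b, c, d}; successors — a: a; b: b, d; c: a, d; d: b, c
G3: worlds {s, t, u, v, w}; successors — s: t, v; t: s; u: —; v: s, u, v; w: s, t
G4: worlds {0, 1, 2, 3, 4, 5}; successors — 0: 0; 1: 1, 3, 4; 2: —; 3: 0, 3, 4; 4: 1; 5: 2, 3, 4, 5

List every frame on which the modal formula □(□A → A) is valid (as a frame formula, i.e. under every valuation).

Frame correspondent (Sahlqvist): ∀x ∀y (Rxy → Ryy) — i.e. shift-reflexivity.
G1: holds.
G2: fails — Rcd but not Rdd.
G3: fails — Rwt but not Rtt.
G4: fails — R34 but not R44.

G1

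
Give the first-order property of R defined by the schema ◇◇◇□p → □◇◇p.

∀x ∀y ∀z ((xR³y ∧ xRz) → ∃w (yRw ∧ zR²w))

This is a Sahlqvist (Geach-type) schema ◇^3□^1p → □^1◇^2p.
Minimal-valuation argument: fix x; take any y with xR^3y and any z with xR^1z. Set V(p) to the set of worlds R-reachable from y in exactly 1 step. Then □^1p holds at y, so the antecedent holds at x; validity forces ◇^2p at z, giving a w with zR^2w and yR^1w.
First-order correspondent: ∀x ∀y ∀z ((xR³y ∧ xRz) → ∃w (yRw ∧ zR²w)).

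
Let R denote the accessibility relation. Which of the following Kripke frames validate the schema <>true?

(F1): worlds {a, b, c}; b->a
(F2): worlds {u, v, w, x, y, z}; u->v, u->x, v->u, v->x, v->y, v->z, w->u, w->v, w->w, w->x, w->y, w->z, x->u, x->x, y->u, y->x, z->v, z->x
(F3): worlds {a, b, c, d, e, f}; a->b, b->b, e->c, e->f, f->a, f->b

(F2)

The schema corresponds to seriality: forall x exists y Rxy.
(F1): fails — world a has no successor.
(F2): ✓.
(F3): fails — world c has no successor.
Valid on: (F2).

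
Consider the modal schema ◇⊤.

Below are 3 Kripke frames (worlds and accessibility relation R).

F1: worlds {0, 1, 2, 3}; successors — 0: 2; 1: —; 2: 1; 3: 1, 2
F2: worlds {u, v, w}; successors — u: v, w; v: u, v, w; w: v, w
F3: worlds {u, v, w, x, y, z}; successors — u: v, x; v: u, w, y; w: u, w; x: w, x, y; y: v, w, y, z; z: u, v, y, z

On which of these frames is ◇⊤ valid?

Frame correspondent (Sahlqvist): ∀x ∃y Rxy — i.e. seriality.
F1: fails — world 1 has no successor.
F2: ✓.
F3: ✓.
Valid on: F2, F3.

F2, F3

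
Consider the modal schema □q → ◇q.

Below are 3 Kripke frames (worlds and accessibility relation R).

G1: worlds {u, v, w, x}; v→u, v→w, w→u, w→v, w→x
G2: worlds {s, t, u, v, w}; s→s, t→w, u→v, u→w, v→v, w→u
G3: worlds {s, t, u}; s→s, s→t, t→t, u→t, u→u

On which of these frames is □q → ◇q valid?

This is the axiom for seriality; its first-order frame correspondent is ∀x ∃y Rxy.
G1: fails — world u has no successor.
G2: condition met.
G3: condition met.

G2, G3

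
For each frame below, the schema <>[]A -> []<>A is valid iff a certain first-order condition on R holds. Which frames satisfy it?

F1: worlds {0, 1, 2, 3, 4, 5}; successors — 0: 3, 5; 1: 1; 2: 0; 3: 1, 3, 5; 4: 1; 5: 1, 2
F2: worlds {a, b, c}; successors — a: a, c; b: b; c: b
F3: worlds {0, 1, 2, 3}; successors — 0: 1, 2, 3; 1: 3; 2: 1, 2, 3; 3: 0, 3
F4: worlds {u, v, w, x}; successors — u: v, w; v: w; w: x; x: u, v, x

This is the axiom for convergence; its first-order frame correspondent is forall x forall y forall z (Rxy & Rxz -> exists w (Ryw & Rzw)).
F1: fails — R51 and R52 but 1 and 2 have no common successor.
F2: fails — Raa and Rac but a and c have no common successor.
F3: condition met.
F4: fails — Ruv and Ruw but v and w have no common successor.

F3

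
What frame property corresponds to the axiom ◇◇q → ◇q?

transitivity

This is a form of the 4 axiom.
It corresponds to transitivity: ∀x ∀y ∀z (Rxy ∧ Ryz → Rxz).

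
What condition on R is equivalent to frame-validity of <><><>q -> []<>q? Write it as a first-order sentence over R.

forall x forall y forall z ((x R^3 y & xRz) -> exists w (y = w & zRw))

This is a Sahlqvist (Geach-type) schema ◇^3□^0q → □^1◇^1q.
Minimal-valuation argument: fix x; take any y with xR^3y and any z with xR^1z. Set V(q) to the set of worlds R-reachable from y in exactly 0 steps. Then □^0q holds at y, so the antecedent holds at x; validity forces ◇^1q at z, giving a w with zR^1w and yR^0w.
First-order correspondent: forall x forall y forall z ((x R^3 y & xRz) -> exists w (y = w & zRw)).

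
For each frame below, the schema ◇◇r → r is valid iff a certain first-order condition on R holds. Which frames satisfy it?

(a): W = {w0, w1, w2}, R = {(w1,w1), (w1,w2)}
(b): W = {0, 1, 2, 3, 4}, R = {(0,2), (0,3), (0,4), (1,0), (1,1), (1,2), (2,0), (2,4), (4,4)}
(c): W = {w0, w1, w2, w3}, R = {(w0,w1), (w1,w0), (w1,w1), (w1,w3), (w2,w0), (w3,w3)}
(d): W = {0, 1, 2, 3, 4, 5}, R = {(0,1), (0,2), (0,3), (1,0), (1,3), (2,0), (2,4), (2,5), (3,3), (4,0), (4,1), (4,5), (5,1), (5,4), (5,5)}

none

This is the axiom for a generalized confluence (Geach) condition; its first-order frame correspondent is ∀x ∀y (xR²y → ∃w (y = w ∧ x = w)).
(a): fails — w1R²w2 but w2 ≠ w1.
(b): fails — 0R²4 but 4 ≠ 0.
(c): fails — w0R²w1 but w1 ≠ w0.
(d): fails — 0R²3 but 3 ≠ 0.
Valid on no frame.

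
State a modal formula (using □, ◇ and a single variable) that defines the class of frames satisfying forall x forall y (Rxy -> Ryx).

The condition is symmetry. The B schema p → □◇p defines it.
Suppose p→□◇p is valid. Take Rxy and set V(p)={x}. Then p at x, so □◇p at x, so ◇p at y, so some z with Ryz has p; z=x, i.e. Ryx.

p → □◇p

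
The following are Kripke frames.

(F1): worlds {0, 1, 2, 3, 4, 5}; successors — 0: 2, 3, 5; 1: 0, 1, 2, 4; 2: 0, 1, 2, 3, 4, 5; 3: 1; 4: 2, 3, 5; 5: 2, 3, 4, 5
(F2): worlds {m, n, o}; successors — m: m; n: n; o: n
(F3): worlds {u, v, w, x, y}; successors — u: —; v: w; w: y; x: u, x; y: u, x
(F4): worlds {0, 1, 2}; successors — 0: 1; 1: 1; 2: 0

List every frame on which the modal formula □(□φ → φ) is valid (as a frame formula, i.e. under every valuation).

Frame correspondent (Sahlqvist): ∀x ∀y (Rxy → Ryy) — i.e. shift-reflexivity.
(F1): fails — R53 but not R33.
(F2): condition met.
(F3): fails — Rvw but not Rww.
(F4): fails — R20 but not R00.
Valid on: (F2).

(F2)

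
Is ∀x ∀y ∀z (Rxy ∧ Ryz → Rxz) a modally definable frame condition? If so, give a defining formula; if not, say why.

Yes: it is transitivity, defined by the 4 schema □q → □□q.

Yes, by □q → □□q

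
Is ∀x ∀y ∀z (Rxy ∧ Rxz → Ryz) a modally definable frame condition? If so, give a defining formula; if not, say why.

The condition is the Euclidean property. A defining modal formula is ◇p → □◇p.
Suppose ◇p→□◇p is valid. Take Rxy, Rxz and set V(p)={y}. Then ◇p at x, so □◇p at x, so ◇p at z, so some w with Rzw has p; w=y, i.e. Rzy. By symmetry of the argument, Ryz.

Definable; ◇p → □◇p defines it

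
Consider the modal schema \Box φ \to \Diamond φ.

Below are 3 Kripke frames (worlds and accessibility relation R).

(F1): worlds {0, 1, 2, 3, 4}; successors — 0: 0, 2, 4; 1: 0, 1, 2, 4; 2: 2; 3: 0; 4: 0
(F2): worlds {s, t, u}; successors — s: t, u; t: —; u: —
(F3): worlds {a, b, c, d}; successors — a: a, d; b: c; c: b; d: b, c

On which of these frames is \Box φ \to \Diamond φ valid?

(F1), (F3)

Frame correspondent (Sahlqvist): \forall x \exists y Rxy — i.e. seriality.
(F1): satisfies the condition.
(F2): fails — world t has no successor.
(F3): satisfies the condition.
Valid on: (F1), (F3).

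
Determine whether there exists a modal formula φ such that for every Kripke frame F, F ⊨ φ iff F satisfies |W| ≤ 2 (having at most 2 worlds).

Any modally definable frame class is closed under disjoint unions.
Any modal formula valid on each of 3 disjoint one-world frames is valid on their disjoint union (validity is preserved under disjoint unions). Each one-world frame has |W|=1≤2, but the union has |W|=3.
So the class is not modally definable.

No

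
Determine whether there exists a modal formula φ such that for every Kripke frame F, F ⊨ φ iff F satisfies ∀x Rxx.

The condition is reflexivity. A defining modal formula is □r → r.
Suppose □r→r is valid. At any x set V(r)={w : Rxw}. Then □r holds at x, so r holds at x, i.e. Rxx.

Yes, by □r → r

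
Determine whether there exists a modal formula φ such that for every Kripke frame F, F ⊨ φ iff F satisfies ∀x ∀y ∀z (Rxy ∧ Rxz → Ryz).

This is a Sahlqvist condition; the 5 axiom ◇r → □◇r defines it.

Definable; ◇r → □◇r defines it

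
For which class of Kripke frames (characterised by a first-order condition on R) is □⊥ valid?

emptiness of R

□⊥ is valid iff no world has any successor (otherwise □⊥ fails at any world with one).
Conversely, on a frame with emptiness of R the schema holds at every world under every valuation.
So the correspondent is emptiness of R.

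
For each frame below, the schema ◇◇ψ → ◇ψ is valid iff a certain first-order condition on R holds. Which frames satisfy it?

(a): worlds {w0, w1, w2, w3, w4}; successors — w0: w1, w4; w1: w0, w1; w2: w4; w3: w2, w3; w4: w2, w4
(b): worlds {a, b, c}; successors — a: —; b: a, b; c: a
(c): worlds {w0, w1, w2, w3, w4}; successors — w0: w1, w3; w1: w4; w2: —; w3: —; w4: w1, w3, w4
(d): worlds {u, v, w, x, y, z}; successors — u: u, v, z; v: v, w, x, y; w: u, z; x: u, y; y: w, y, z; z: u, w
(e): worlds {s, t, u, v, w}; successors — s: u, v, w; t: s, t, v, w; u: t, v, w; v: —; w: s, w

(b)

The schema corresponds to a generalized confluence (Geach) condition: ∀x ∀y (xR²y → ∃w (y = w ∧ xRw)).
(a): fails — w0R²w0 but no w with w0=w and w0Rw.
(b): satisfies the condition.
(c): fails — w0R²w4 but no w with w4=w and w0Rw.
(d): fails — uR²w but no t with w=t and uRt.
(e): fails — sR²s but no w* with s=w* and sRw*.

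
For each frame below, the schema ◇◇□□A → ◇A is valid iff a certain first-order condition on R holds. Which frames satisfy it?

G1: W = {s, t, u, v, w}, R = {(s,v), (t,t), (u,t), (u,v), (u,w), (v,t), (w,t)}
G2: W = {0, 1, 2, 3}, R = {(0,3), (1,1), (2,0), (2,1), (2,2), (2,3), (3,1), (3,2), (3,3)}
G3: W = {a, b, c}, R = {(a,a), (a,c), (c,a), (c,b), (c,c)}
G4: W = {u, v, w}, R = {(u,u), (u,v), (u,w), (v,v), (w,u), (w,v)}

G4

This is the axiom for a generalized confluence (Geach) condition; its first-order frame correspondent is ∀x ∀y (xR²y → ∃w (yR²w ∧ xRw)).
G1: fails — sR²t but no w* with tR²w* and sRw*.
G2: fails — 0R²1 but no w with 1R²w and 0Rw.
G3: fails — aR²b but no w with bR²w and aRw.
G4: satisfies the condition.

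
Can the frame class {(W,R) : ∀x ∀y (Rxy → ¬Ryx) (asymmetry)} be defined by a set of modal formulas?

No

Modal frame validity is preserved under surjective bounded morphisms.
The 4-cycle (worlds 0,1,2,3 with 0→1→2→3→0) is asymmetric. Mapping every world to a single reflexive point • is a surjective bounded morphism, and the reflexive point is not asymmetric (R•• but asymmetry requires ¬R••).
So no modal formula (or set of formulas) defines exactly the asymmetric frames.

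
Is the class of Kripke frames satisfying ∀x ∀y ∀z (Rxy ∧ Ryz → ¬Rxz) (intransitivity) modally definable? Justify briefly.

Not modally definable

Any modally definable frame class is closed under surjective bounded morphisms.
The 5-cycle (worlds s,t,u,v,w with s→t→u→v→w→s) is intransitive. Mapping every world to a single reflexive point • is a surjective bounded morphism; the reflexive point is not intransitive (R••∧R•• but R••).
So the class is not modally definable.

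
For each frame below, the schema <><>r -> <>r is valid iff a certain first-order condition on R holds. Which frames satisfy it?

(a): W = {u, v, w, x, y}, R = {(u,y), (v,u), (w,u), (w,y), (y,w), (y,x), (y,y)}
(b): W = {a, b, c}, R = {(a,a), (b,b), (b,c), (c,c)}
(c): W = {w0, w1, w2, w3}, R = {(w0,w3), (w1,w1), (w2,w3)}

(b), (c)

The schema corresponds to transitivity: forall x forall y forall z (Rxy & Ryz -> Rxz).
(a): fails — Rvu and Ruy but not Rvy.
(b): ✓.
(c): ✓.
Valid on: (b), (c).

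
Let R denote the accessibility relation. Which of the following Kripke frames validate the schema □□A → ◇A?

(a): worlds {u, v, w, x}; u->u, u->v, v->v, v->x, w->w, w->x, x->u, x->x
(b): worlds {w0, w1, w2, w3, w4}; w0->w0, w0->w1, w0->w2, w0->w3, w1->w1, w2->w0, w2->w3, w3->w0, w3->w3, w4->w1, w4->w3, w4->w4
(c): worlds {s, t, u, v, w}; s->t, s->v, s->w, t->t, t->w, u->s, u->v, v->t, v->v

Frame correspondent (Sahlqvist): ∀x ∃w (xR²w ∧ xRw) — i.e. a generalized confluence (Geach) condition.
(a): satisfies the condition.
(b): satisfies the condition.
(c): fails — at w but no w* with wR²w* and wRw*.
Valid on: (a), (b).

(a), (b)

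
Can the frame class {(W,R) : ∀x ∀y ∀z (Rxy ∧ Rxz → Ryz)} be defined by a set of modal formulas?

Yes — defined by ◇r → □◇r

Yes: it is the Euclidean property, defined by the 5 schema ◇r → □◇r.
Suppose ◇r→□◇r is valid. Take Rxy, Rxz and set V(r)={y}. Then ◇r at x, so □◇r at x, so ◇r at z, so some w with Rzw has r; w=y, i.e. Rzy. By symmetry of the argument, Ryz.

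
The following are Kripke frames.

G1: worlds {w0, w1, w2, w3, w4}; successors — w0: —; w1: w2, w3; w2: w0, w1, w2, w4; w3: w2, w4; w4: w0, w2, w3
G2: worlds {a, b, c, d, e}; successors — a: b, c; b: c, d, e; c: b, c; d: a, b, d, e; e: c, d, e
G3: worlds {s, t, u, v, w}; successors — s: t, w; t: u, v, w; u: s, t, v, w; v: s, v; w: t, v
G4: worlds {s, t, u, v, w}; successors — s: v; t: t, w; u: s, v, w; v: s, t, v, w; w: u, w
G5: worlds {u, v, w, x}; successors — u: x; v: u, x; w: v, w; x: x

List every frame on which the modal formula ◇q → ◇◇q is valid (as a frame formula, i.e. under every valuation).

G2, G4

This is the axiom for a generalized confluence (Geach) condition; its first-order frame correspondent is ∀x ∀y (xRy → ∃w (y = w ∧ xR²w)).
G1: fails — w1Rw3 but no w with w3=w and w1R²w.
G2: condition met.
G3: fails — tRu but no w* with u=w* and tR²w*.
G4: condition met.
G5: fails — vRu but no t with u=t and vR²t.
Valid on: G2, G4.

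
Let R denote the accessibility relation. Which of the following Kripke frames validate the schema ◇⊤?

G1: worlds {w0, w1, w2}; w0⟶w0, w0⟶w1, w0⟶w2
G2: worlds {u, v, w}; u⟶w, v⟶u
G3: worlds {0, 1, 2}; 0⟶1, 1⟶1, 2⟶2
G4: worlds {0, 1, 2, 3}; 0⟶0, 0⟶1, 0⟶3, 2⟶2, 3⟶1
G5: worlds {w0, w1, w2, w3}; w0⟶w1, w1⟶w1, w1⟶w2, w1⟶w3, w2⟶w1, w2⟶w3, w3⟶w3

G3, G5

The schema corresponds to seriality: ∀x ∃y Rxy.
G1: fails — world w1 has no successor.
G2: fails — world w has no successor.
G3: holds.
G4: fails — world 1 has no successor.
G5: holds.
Valid on: G3, G5.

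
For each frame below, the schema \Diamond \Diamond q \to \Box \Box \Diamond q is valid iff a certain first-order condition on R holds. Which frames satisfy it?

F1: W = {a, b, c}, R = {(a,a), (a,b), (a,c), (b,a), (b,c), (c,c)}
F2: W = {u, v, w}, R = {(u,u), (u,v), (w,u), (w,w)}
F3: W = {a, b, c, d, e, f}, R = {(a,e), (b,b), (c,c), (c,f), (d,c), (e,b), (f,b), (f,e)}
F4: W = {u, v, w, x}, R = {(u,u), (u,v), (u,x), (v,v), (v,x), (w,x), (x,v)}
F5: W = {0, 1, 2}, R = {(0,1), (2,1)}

Frame correspondent (Sahlqvist): \forall x \forall y \forall z ((x R^2 y \wedge x R^2 z) \to \exists w (y = w \wedge zRw)) — i.e. a generalized confluence (Geach) condition.
F1: fails — aR²a, aR²c but no w with a=w and cRw.
F2: fails — uR²u, uR²v but no t with u=t and vRt.
F3: fails — cR²b, cR²c but no w with b=w and cRw.
F4: fails — uR²u, uR²v but no t with u=t and vRt.
F5: ✓.
Valid on: F5.

F5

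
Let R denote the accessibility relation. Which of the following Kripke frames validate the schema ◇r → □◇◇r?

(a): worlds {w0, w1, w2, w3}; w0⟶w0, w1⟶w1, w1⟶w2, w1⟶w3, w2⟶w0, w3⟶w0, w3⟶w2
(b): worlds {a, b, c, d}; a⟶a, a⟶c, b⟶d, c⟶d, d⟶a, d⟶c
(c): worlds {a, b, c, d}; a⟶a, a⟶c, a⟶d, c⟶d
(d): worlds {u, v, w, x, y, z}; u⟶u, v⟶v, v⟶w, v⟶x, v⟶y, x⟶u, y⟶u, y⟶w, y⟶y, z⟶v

Frame correspondent (Sahlqvist): ∀x ∀y ∀z ((xRy ∧ xRz) → ∃w (y = w ∧ zR²w)) — i.e. a generalized confluence (Geach) condition.
(a): fails — w1Rw1, w1Rw2 but no w with w1=w and w2R²w.
(b): satisfies the condition.
(c): fails — aRa, aRc but no w with a=w and cR²w.
(d): fails — vRv, vRw but no t with v=t and wR²t.
Valid on: (b).

(b)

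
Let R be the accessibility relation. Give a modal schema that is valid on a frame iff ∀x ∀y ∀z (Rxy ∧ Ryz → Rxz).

□s → □□s

A defining formula is □s → □□s (the 4 axiom).
Suppose □s→□□s is valid. Take Rxy, Ryz and set V(s)={w : Rxw}. Then □s at x, so □□s at x, so □s at y, so s at z, i.e. Rxz.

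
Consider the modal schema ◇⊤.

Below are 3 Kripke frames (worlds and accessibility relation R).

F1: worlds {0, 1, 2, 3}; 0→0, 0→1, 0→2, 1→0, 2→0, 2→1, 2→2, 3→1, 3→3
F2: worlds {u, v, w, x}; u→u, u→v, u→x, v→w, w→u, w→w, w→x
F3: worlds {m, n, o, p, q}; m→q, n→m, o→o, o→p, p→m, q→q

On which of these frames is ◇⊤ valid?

F1, F3

Frame correspondent (Sahlqvist): ∀x ∃y Rxy — i.e. seriality.
F1: condition met.
F2: fails — world x has no successor.
F3: condition met.
Valid on: F1, F3.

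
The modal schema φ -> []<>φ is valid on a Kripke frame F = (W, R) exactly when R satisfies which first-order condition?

Symmetry

Suppose φ→□◇φ is valid. Take Rxy and set V(φ)={x}. Then φ at x, so □◇φ at x, so ◇φ at y, so some z with Ryz has φ; z=x, i.e. Ryx.
Conversely, any frame satisfying forall x forall y (Rxy -> Ryx) validates the schema.
Frame condition: forall x forall y (Rxy -> Ryx).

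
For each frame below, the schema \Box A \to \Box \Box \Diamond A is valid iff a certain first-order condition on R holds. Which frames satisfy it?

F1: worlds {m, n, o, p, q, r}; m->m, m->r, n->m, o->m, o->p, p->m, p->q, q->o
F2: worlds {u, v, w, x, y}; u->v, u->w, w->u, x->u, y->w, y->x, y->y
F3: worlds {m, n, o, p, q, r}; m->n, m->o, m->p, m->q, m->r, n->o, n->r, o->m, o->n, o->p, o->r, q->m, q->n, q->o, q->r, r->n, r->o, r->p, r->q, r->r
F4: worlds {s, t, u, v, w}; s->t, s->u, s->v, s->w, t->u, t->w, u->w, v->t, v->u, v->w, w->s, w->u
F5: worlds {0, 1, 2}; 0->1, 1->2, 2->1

F5

Frame correspondent (Sahlqvist): \forall x \forall z (x R^2 z \to \exists w (xRw \wedge zRw)) — i.e. a generalized confluence (Geach) condition.
F1: fails — mR²r but no w with mRw and rRw.
F2: fails — wR²v but no t with wRt and vRt.
F3: fails — mR²p but no w with mRw and pRw.
F4: fails — wR²u but no w* with wRw* and uRw*.
F5: ✓.
Valid on: F5.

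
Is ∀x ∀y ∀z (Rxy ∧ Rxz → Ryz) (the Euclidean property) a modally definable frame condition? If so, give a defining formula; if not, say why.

Yes, by ◇q → □◇q

The condition is the Euclidean property. A defining modal formula is ◇q → □◇q.
Suppose ◇q→□◇q is valid. Take Rxy, Rxz and set V(q)={y}. Then ◇q at x, so □◇q at x, so ◇q at z, so some w with Rzw has q; w=y, i.e. Rzy. By symmetry of the argument, Ryz.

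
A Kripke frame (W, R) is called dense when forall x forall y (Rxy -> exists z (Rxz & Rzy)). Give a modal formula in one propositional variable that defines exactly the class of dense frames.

□□ψ → □ψ

A defining formula is □□ψ → □ψ (the C4 axiom).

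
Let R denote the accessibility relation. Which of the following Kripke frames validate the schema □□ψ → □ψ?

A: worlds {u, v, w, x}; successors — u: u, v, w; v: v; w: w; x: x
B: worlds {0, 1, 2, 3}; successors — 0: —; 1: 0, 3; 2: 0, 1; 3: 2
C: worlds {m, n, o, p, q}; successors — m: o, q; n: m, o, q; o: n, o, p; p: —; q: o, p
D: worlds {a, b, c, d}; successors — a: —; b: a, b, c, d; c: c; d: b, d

A, D

This is the axiom for density; its first-order frame correspondent is ∀x ∀y (Rxy → ∃z (Rxz ∧ Rzy)).
A: ✓.
B: fails — R10 but no z with R1z and Rz0.
C: fails — Rmq but no z with Rmz and Rzq.
D: ✓.
Valid on: A, D.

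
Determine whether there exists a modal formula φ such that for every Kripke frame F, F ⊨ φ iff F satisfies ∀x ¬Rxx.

No — not modally definable

Modal frame validity is preserved under surjective bounded morphisms.
The 2-cycle (worlds 0,1 with 0→1→0) is irreflexive, and the map sending every world to a single reflexive point • is a surjective bounded morphism (forth: every edge maps to (•,•); back: every world has a successor). So any modal formula valid on the 2-cycle is also valid on the reflexive point, which is not irreflexive.
So no modal formula (or set of formulas) defines exactly the irreflexive frames.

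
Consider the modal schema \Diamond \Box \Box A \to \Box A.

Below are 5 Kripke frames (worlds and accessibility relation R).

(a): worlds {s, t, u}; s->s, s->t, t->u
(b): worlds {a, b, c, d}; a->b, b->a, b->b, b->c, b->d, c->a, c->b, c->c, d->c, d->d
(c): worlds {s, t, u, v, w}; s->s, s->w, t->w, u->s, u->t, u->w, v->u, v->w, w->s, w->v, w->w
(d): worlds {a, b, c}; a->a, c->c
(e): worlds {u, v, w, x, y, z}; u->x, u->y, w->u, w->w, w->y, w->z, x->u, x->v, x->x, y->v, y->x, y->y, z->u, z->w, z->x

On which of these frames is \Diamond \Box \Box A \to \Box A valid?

This is the axiom for a generalized confluence (Geach) condition; its first-order frame correspondent is \forall x \forall y \forall z ((xRy \wedge xRz) \to \exists w (y R^2 w \wedge z = w)).
(a): fails — sRt, sRs but no w with tR²w and s=w.
(b): condition met.
(c): fails — uRs, uRt but no w* with sR²w* and t=w*.
(d): condition met.
(e): fails — wRu, wRw but no t with uR²t and w=t.
Valid on: (b), (d).

(b), (d)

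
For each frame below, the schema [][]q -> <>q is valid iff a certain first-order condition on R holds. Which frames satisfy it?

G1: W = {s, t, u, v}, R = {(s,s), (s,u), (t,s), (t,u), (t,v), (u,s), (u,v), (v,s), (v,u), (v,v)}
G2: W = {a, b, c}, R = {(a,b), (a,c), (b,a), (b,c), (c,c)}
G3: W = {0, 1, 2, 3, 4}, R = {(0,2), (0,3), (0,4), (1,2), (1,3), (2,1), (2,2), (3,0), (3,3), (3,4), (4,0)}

G1, G2

This is the axiom for a generalized confluence (Geach) condition; its first-order frame correspondent is forall x exists w (x R^2 w & xRw).
G1: condition met.
G2: condition met.
G3: fails — at 4 but no w with 4R²w and 4Rw.
Valid on: G1, G2.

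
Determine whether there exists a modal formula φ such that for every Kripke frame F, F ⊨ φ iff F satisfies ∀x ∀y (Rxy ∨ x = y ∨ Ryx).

No — not modally definable

Any modally definable frame class is closed under disjoint unions.
Take 4 disjoint single-world reflexive frames: each is trivially connected, but their disjoint union has 4 worlds with no edge between distinct components, so it is not connected.
So the class is not modally definable.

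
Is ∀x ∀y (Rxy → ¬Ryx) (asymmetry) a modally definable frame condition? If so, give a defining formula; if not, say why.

Any modally definable frame class is closed under surjective bounded morphisms.
The 3-cycle (worlds s,t,u with s→t→u→s) is asymmetric. Mapping every world to a single reflexive point • is a surjective bounded morphism, and the reflexive point is not asymmetric (R•• but asymmetry requires ¬R••).
So the class is not modally definable.

Not modally definable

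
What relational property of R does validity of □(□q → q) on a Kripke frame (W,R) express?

shift-reflexivity: ∀x ∀y (Rxy → Ryy)

Suppose □(□q→q) is valid. Take Rxy and set V(q)={w : Ryw}. Then at y, □q holds; since □(□q→q) at x, □q→q at y, so q at y, i.e. Ryy.
Conversely, on a frame with shift-reflexivity the schema holds at every world under every valuation.
Frame condition: ∀x ∀y (Rxy → Ryy).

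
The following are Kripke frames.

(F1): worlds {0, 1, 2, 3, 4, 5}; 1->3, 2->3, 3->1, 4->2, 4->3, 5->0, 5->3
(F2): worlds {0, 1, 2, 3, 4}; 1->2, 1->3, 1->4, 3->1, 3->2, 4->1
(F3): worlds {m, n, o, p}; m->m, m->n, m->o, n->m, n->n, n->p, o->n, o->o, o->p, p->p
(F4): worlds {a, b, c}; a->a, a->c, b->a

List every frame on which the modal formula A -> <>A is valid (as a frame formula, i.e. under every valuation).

(F3)

This is the axiom for reflexivity; its first-order frame correspondent is forall x Rxx.
(F1): fails — world 0 does not see itself.
(F2): fails — world 0 does not see itself.
(F3): satisfies the condition.
(F4): fails — world b does not see itself.
Valid on: (F3).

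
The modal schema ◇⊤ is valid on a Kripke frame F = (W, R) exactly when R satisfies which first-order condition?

seriality: ∀x ∃y Rxy

◇⊤ holds at w iff w has a successor, so frame-validity of ◇⊤ is exactly seriality. Equivalently via □φ → ◇φ:
Suppose □φ→◇φ is valid. At any x set V(φ)=W. Then □φ at x, so ◇φ at x, so x has a successor.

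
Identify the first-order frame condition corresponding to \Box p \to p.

Reflexivity

Suppose □p→p is valid. At any x set V(p)={w : Rxw}. Then □p holds at x, so p holds at x, i.e. Rxx.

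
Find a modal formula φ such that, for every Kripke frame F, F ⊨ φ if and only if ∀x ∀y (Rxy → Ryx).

ψ → □◇ψ

A defining formula is ψ → □◇ψ (the B axiom).
Suppose ψ→□◇ψ is valid. Take Rxy and set V(ψ)={x}. Then ψ at x, so □◇ψ at x, so ◇ψ at y, so some z with Ryz has ψ; z=x, i.e. Ryx.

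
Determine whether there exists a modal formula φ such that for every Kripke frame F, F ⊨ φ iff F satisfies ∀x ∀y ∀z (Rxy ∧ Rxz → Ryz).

Yes: it is the Euclidean property, defined by the 5 schema ◇p → □◇p.

Yes, by ◇p → □◇p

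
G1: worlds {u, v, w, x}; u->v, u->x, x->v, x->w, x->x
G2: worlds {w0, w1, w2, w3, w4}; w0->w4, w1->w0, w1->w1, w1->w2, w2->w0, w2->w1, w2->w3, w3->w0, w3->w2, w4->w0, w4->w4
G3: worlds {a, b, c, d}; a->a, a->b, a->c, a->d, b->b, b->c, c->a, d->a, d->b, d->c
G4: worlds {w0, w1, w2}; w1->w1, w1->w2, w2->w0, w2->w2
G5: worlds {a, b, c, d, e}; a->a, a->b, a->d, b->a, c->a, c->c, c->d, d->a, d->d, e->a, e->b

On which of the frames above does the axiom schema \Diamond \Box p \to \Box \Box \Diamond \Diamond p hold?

G2, G3, G5

The schema corresponds to a generalized confluence (Geach) condition: \forall x \forall y \forall z ((xRy \wedge x R^2 z) \to \exists w (yRw \wedge z R^2 w)).
G1: fails — uRv, uR²v but no t with vRt and vR²t.
G2: satisfies the condition.
G3: satisfies the condition.
G4: fails — w1Rw1, w1R²w0 but no w with w1Rw and w0R²w.
G5: satisfies the condition.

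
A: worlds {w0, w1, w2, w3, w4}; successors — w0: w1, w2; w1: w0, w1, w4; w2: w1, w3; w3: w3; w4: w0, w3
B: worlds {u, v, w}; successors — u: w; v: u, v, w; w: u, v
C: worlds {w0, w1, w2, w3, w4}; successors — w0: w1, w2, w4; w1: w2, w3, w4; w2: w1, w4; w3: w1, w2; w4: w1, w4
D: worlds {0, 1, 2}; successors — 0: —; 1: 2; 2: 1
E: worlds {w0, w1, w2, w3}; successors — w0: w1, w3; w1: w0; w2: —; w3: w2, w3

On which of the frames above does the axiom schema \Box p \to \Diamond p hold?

A, B, C

The schema corresponds to seriality: \forall x \exists y Rxy.
A: satisfies the condition.
B: satisfies the condition.
C: satisfies the condition.
D: fails — world 0 has no successor.
E: fails — world w2 has no successor.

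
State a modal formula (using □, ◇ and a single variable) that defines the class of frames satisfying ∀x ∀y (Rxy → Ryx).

s → □◇s

The condition is symmetry. The B schema s → □◇s defines it.
Suppose s→□◇s is valid. Take Rxy and set V(s)={x}. Then s at x, so □◇s at x, so ◇s at y, so some z with Ryz has s; z=x, i.e. Ryx.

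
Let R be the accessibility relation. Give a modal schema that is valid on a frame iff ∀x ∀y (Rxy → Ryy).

□(□q → q)

This is shift-reflexivity; the standard corresponding axiom is T□: □(□q → q).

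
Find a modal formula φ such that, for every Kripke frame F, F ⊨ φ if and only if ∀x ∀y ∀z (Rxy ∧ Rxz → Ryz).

◇ψ → □◇ψ

The condition is the Euclidean property. The 5 schema ◇ψ → □◇ψ defines it.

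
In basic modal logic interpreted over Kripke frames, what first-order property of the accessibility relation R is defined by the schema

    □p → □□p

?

Suppose □p→□□p is valid. Take Rxy, Ryz and set V(p)={w : Rxw}. Then □p at x, so □□p at x, so □p at y, so p at z, i.e. Rxz.

Transitivity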